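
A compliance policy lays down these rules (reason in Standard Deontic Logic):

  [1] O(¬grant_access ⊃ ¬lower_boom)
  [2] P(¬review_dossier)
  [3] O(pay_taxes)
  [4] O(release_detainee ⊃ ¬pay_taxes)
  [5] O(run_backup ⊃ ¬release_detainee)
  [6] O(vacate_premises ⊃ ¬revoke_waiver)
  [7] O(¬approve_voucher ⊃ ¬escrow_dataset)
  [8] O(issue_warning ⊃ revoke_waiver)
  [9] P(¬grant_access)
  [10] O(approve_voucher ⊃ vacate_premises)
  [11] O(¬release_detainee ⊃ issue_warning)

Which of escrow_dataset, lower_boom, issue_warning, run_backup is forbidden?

escrow_dataset

From premise 3 we have O(pay_taxes).
Premise 4 is O(release_detainee ⊃ ¬pay_taxes); contrapositively O(pay_taxes ⊃ ¬release_detainee). Since O(pay_taxes) holds, K gives O(¬release_detainee).
From O(¬release_detainee) and premise 11, O(¬release_detainee ⊃ issue_warning), we obtain O(issue_warning).
From O(issue_warning) and premise 8, O(issue_warning ⊃ revoke_waiver), we obtain O(revoke_waiver).
Premise 6, O(vacate_premises ⊃ ¬revoke_waiver), contraposes to O(revoke_waiver ⊃ ¬vacate_premises); with O(revoke_waiver) we get O(¬vacate_premises).
Premise 10, O(approve_voucher ⊃ vacate_premises), contraposes to O(¬vacate_premises ⊃ ¬approve_voucher); with O(¬vacate_premises) we get O(¬approve_voucher).
With premise 7, O(¬approve_voucher ⊃ ¬escrow_dataset), the K-axiom yields O(¬escrow_dataset).
So O(¬escrow_dataset) holds, i.e. escrow_dataset is forbidden. None of the other listed options is forbidden under the premises.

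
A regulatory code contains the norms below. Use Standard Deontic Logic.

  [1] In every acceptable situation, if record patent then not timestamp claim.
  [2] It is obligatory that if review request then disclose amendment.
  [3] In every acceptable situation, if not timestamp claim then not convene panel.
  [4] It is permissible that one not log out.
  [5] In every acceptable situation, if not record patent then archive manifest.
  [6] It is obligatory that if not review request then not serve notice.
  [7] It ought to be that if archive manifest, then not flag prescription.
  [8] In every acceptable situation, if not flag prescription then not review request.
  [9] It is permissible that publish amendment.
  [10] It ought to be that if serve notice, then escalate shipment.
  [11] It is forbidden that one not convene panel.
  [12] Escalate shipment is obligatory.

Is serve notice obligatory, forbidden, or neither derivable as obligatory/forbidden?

Forbidden

F(¬convene_panel) at premise 11 means O(convene_panel).
Premise 3 is O(¬timestamp_claim → ¬convene_panel); contrapositively O(convene_panel → timestamp_claim). Since O(convene_panel) holds, K gives O(timestamp_claim).
Premise 1, O(record_patent → ¬timestamp_claim), contraposes to O(timestamp_claim → ¬record_patent); with O(timestamp_claim) we get O(¬record_patent).
Applying K to premise 5 (O(¬record_patent → archive_manifest)) and O(¬record_patent) yields O(archive_manifest).
With premise 7, O(archive_manifest → ¬flag_prescription), the K-axiom yields O(¬flag_prescription).
With premise 8, O(¬flag_prescription → ¬review_request), the K-axiom yields O(¬review_request).
With premise 6, O(¬review_request → ¬serve_notice), the K-axiom yields O(¬serve_notice).
Premises 2, 4, 9, 10, 12 do not contribute to this derivation.
Thus O(¬serve_notice), which is F(serve_notice): serve_notice is forbidden.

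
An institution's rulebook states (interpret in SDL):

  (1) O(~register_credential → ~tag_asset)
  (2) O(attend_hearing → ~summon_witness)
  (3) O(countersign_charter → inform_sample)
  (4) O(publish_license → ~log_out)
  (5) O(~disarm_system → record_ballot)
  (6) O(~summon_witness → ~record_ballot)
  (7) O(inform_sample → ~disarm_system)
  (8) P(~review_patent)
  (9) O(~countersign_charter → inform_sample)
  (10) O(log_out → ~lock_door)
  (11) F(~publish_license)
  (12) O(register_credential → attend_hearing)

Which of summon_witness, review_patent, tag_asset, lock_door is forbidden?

tag_asset

Premises 9 and 3 are O(~countersign_charter → inform_sample) and O(countersign_charter → inform_sample); every ideal world satisfies ~countersign_charter or countersign_charter, so in either case inform_sample holds — hence O(inform_sample).
With premise 7, O(inform_sample → ~disarm_system), the K-axiom yields O(~disarm_system).
From O(~disarm_system) and premise 5, O(~disarm_system → record_ballot), we obtain O(record_ballot).
The contrapositive of premise 6 (O(~summon_witness → ~record_ballot)) is O(record_ballot → summon_witness), and O(record_ballot) is already established, so O(summon_witness).
Premise 2, O(attend_hearing → ~summon_witness), contraposes to O(summon_witness → ~attend_hearing); with O(summon_witness) we get O(~attend_hearing).
Premise 12, O(register_credential → attend_hearing), contraposes to O(~attend_hearing → ~register_credential); with O(~attend_hearing) we get O(~register_credential).
With premise 1, O(~register_credential → ~tag_asset), the K-axiom yields O(~tag_asset).
So O(~tag_asset) holds, i.e. tag_asset is forbidden. None of the other listed options is forbidden under the premises.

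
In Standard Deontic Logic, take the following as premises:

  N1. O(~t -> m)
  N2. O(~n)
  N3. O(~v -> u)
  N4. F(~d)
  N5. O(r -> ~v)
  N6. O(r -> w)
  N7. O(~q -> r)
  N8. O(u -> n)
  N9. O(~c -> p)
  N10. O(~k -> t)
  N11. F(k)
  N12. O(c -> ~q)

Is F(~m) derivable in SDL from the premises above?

Premise 1 is O(~t -> m), but O(~t) is not derivable from the premises, so it does not yield O(m).
No other premise forces O(m). An ideal world satisfying every premise can still have ~m true, so F(~m) is not derivable.

No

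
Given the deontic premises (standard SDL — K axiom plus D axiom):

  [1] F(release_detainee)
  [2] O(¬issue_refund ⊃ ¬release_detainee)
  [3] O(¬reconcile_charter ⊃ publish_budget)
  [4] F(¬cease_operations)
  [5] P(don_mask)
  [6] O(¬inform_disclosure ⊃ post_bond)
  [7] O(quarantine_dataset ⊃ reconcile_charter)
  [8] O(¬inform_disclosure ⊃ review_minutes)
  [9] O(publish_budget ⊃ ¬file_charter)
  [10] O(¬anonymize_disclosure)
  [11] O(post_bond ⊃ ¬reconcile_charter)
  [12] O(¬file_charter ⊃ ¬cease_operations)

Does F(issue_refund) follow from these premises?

Premise 2 is O(¬issue_refund ⊃ ¬release_detainee); even if O(¬release_detainee) held, inferring O(¬issue_refund) would be affirming the consequent — invalid.
No other premise forces O(¬issue_refund). An ideal world satisfying every premise can still have issue_refund true, so F(issue_refund) is not derivable.

No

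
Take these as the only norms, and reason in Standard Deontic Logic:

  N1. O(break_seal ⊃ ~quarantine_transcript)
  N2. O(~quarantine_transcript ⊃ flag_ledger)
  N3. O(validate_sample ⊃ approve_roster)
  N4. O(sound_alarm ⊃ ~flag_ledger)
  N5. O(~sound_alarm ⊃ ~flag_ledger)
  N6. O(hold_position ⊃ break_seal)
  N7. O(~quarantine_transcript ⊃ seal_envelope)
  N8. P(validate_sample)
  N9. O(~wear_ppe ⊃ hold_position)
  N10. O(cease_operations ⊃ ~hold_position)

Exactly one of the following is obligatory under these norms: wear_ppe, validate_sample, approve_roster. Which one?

wear_ppe

Premises 4 and 5 are O(sound_alarm ⊃ ~flag_ledger) and O(~sound_alarm ⊃ ~flag_ledger); every ideal world satisfies sound_alarm or ~sound_alarm, so in either case ~flag_ledger holds — hence O(~flag_ledger).
Premise 2, O(~quarantine_transcript ⊃ flag_ledger), contraposes to O(~flag_ledger ⊃ quarantine_transcript); with O(~flag_ledger) we get O(quarantine_transcript).
The contrapositive of premise 1 (O(break_seal ⊃ ~quarantine_transcript)) is O(quarantine_transcript ⊃ ~break_seal), and O(quarantine_transcript) is already established, so O(~break_seal).
Premise 6 is O(hold_position ⊃ break_seal); contrapositively O(~break_seal ⊃ ~hold_position). Since O(~break_seal) holds, K gives O(~hold_position).
Premise 9 is O(~wear_ppe ⊃ hold_position); contrapositively O(~hold_position ⊃ wear_ppe). Since O(~hold_position) holds, K gives O(wear_ppe).
So O(wear_ppe) holds — wear_ppe is obligatory. None of the other listed options is made obligatory by any chain of premises.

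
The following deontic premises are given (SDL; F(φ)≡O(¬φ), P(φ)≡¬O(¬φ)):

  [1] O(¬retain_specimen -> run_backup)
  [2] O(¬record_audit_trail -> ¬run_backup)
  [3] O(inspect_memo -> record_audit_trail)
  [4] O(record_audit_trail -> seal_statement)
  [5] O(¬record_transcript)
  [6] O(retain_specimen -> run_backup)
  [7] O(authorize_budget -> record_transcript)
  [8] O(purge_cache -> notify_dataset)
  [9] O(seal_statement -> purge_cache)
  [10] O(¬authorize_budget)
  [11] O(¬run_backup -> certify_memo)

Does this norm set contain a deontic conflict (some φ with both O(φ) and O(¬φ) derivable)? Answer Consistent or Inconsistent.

Premise 7 is O(authorize_budget -> record_transcript), but O(authorize_budget) is not derivable from the premises, so it does not yield O(record_transcript).
So O(record_transcript) is not derivable, and the apparent clash with O(¬record_transcript) does not arise.
A world satisfying every obligation exists (e.g. authorize_budget=false, certify_memo=false, inspect_memo=false, notify_dataset=true, purge_cache=true, record_audit_trail=true, record_transcript=false, retain_specimen=false, run_backup=true, seal_statement=true); no atom is both obligatory and forbidden, so the set is consistent.

Consistent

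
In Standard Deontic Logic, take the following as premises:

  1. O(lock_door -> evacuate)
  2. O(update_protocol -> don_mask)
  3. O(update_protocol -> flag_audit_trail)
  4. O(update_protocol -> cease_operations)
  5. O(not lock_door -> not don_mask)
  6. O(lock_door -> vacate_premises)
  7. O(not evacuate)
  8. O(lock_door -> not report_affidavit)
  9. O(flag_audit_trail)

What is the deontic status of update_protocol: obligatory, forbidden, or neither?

Forbidden

Premise 7 states O(not evacuate) outright.
The contrapositive of premise 1 (O(lock_door -> evacuate)) is O(not evacuate -> not lock_door), and O(not evacuate) is already established, so O(not lock_door).
From O(not lock_door) and premise 5, O(not lock_door -> not don_mask), we obtain O(not don_mask).
The contrapositive of premise 2 (O(update_protocol -> don_mask)) is O(not don_mask -> not update_protocol), and O(not don_mask) is already established, so O(not update_protocol).
Premises 3, 4, 6, 8, 9 do not contribute to this derivation.
Thus O(not update_protocol), which is F(update_protocol): update_protocol is forbidden.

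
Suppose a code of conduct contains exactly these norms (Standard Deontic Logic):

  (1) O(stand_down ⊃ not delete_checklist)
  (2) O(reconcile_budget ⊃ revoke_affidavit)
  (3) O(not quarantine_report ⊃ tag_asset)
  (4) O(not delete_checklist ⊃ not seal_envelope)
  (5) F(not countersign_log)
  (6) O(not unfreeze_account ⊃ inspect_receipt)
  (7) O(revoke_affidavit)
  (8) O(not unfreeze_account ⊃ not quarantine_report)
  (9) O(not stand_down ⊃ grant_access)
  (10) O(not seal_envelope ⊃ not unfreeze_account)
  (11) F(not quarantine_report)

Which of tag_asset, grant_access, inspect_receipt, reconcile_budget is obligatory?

F(not quarantine_report) at premise 11 means O(quarantine_report).
Premise 8 is O(not unfreeze_account ⊃ not quarantine_report); contrapositively O(quarantine_report ⊃ unfreeze_account). Since O(quarantine_report) holds, K gives O(unfreeze_account).
Premise 10 is O(not seal_envelope ⊃ not unfreeze_account); contrapositively O(unfreeze_account ⊃ seal_envelope). Since O(unfreeze_account) holds, K gives O(seal_envelope).
Premise 4 is O(not delete_checklist ⊃ not seal_envelope); contrapositively O(seal_envelope ⊃ delete_checklist). Since O(seal_envelope) holds, K gives O(delete_checklist).
Premise 1 is O(stand_down ⊃ not delete_checklist); contrapositively O(delete_checklist ⊃ not stand_down). Since O(delete_checklist) holds, K gives O(not stand_down).
Applying K to premise 9 (O(not stand_down ⊃ grant_access)) and O(not stand_down) yields O(grant_access).
So O(grant_access) holds — grant_access is obligatory. None of the other listed options is made obligatory by any chain of premises.

grant_access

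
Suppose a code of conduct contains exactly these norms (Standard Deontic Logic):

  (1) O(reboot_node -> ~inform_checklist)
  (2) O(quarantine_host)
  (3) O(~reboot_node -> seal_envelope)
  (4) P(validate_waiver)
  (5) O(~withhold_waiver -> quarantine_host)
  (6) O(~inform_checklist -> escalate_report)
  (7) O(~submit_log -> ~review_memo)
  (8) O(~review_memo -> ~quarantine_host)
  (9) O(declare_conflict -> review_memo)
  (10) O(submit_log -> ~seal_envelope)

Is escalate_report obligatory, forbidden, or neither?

Premise 2 gives O(quarantine_host).
Premise 8 is O(~review_memo -> ~quarantine_host); contrapositively O(quarantine_host -> review_memo). Since O(quarantine_host) holds, K gives O(review_memo).
The contrapositive of premise 7 (O(~submit_log -> ~review_memo)) is O(review_memo -> submit_log), and O(review_memo) is already established, so O(submit_log).
Premise 10 is O(submit_log -> ~seal_envelope); since O(submit_log), deontic closure gives O(~seal_envelope).
Premise 3, O(~reboot_node -> seal_envelope), contraposes to O(~seal_envelope -> reboot_node); with O(~seal_envelope) we get O(reboot_node).
With premise 1, O(reboot_node -> ~inform_checklist), the K-axiom yields O(~inform_checklist).
Applying K to premise 6 (O(~inform_checklist -> escalate_report)) and O(~inform_checklist) yields O(escalate_report).
Premises 4, 5, 9 do not contribute to this derivation.
Hence escalate_report is obligatory.

Obligatory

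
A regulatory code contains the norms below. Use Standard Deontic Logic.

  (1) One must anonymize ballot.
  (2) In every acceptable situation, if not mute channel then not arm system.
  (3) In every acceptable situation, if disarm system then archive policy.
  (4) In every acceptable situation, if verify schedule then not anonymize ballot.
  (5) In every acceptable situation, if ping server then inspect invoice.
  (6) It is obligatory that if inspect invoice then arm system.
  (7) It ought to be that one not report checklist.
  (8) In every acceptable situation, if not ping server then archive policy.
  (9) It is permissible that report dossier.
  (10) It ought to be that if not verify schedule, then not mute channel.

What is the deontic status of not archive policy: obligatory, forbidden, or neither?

Forbidden

Premise 1 gives O(anonymize_ballot).
The contrapositive of premise 4 (O(verify_schedule → ¬anonymize_ballot)) is O(anonymize_ballot → ¬verify_schedule), and O(anonymize_ballot) is already established, so O(¬verify_schedule).
With premise 10, O(¬verify_schedule → ¬mute_channel), the K-axiom yields O(¬mute_channel).
Applying K to premise 2 (O(¬mute_channel → ¬arm_system)) and O(¬mute_channel) yields O(¬arm_system).
The contrapositive of premise 6 (O(inspect_invoice → arm_system)) is O(¬arm_system → ¬inspect_invoice), and O(¬arm_system) is already established, so O(¬inspect_invoice).
Premise 5, O(ping_server → inspect_invoice), contraposes to O(¬inspect_invoice → ¬ping_server); with O(¬inspect_invoice) we get O(¬ping_server).
Premise 8 is O(¬ping_server → archive_policy); since O(¬ping_server), deontic closure gives O(archive_policy).
Premises 3, 7, 9 do not contribute to this derivation.
Thus O(archive_policy), which is F(¬archive_policy): ¬archive_policy is forbidden.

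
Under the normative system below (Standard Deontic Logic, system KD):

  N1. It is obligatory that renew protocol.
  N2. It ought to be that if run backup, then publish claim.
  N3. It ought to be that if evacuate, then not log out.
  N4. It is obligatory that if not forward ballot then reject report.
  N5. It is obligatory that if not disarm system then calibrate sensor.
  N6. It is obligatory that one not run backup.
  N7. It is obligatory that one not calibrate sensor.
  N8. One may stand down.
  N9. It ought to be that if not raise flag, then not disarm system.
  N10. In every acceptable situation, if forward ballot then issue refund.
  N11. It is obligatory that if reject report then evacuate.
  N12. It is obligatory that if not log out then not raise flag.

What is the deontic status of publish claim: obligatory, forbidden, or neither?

Neither

Premise 2 is O(run_backup → publish_claim), but O(run_backup) is not derivable from the premises, so it does not yield O(publish_claim).
No premise or chain of K-axiom applications forces O(publish_claim), and none forces O(¬publish_claim). So publish_claim is neither obligatory nor forbidden under these norms.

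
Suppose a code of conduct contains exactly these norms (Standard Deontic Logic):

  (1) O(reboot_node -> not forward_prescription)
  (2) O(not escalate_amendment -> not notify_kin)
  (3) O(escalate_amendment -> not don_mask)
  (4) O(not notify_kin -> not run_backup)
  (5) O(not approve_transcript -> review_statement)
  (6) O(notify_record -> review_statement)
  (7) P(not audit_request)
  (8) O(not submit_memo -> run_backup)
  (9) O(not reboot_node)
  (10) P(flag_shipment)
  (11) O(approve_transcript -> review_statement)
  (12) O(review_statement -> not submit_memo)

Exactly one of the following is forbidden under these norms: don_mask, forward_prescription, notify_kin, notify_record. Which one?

don_mask

Premises 5 and 11 cover both cases: O(not approve_transcript -> review_statement) and O(approve_transcript -> review_statement). Since not approve_transcript ∨ approve_transcript is a tautology, O(review_statement) follows.
From O(review_statement) and premise 12, O(review_statement -> not submit_memo), we obtain O(not submit_memo).
With premise 8, O(not submit_memo -> run_backup), the K-axiom yields O(run_backup).
The contrapositive of premise 4 (O(not notify_kin -> not run_backup)) is O(run_backup -> notify_kin), and O(run_backup) is already established, so O(notify_kin).
The contrapositive of premise 2 (O(not escalate_amendment -> not notify_kin)) is O(notify_kin -> escalate_amendment), and O(notify_kin) is already established, so O(escalate_amendment).
With premise 3, O(escalate_amendment -> not don_mask), the K-axiom yields O(not don_mask).
So O(not don_mask) holds, i.e. don_mask is forbidden. None of the other listed options is forbidden under the premises.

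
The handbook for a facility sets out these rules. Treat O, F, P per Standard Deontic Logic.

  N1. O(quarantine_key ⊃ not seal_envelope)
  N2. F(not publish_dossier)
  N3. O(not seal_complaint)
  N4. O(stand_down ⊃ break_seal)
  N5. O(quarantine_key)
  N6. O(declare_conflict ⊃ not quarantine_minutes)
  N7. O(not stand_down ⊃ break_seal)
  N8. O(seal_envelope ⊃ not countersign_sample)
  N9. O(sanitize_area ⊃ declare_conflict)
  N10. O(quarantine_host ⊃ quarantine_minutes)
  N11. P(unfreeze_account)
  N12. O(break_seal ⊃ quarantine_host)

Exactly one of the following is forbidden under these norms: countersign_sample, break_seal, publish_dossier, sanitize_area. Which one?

sanitize_area

Premises 7 and 4 are O(not stand_down ⊃ break_seal) and O(stand_down ⊃ break_seal); every ideal world satisfies not stand_down or stand_down, so in either case break_seal holds — hence O(break_seal).
From O(break_seal) and premise 12, O(break_seal ⊃ quarantine_host), we obtain O(quarantine_host).
Applying K to premise 10 (O(quarantine_host ⊃ quarantine_minutes)) and O(quarantine_host) yields O(quarantine_minutes).
Premise 6, O(declare_conflict ⊃ not quarantine_minutes), contraposes to O(quarantine_minutes ⊃ not declare_conflict); with O(quarantine_minutes) we get O(not declare_conflict).
Premise 9 is O(sanitize_area ⊃ declare_conflict); contrapositively O(not declare_conflict ⊃ not sanitize_area). Since O(not declare_conflict) holds, K gives O(not sanitize_area).
So O(not sanitize_area) holds, i.e. sanitize_area is forbidden. None of the other listed options is forbidden under the premises.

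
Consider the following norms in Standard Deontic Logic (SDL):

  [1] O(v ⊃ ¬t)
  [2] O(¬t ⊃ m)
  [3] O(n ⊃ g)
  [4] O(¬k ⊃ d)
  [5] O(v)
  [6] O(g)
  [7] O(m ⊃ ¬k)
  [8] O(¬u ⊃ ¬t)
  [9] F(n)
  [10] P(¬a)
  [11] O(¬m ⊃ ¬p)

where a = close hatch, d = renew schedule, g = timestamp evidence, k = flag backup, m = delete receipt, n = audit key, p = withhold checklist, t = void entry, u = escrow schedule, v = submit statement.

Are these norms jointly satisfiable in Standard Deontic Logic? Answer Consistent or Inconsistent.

Premise 3 is O(n ⊃ g); even if O(g) held, inferring O(n) would be affirming the consequent — invalid.
So O(n) is not derivable, and the apparent clash with O(¬n) does not arise.
A world satisfying every obligation exists (e.g. a=false, d=true, g=true, k=false, m=true, n=false, p=false, t=false, u=false, v=true); no atom is both obligatory and forbidden, so the set is consistent.

Consistent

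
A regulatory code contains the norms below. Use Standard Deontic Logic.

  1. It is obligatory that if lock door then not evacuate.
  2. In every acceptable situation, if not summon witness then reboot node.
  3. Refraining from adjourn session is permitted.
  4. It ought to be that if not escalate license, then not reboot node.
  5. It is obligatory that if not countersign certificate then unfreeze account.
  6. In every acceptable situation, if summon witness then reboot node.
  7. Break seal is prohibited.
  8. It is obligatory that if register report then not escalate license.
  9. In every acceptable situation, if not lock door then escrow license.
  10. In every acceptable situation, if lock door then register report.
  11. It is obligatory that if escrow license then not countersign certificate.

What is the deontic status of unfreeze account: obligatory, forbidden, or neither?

Obligatory

By case analysis on ¬summon_witness: premise 2 gives O(¬summon_witness → reboot_node) and premise 6 gives O(summon_witness → reboot_node), so O(reboot_node) either way.
The contrapositive of premise 4 (O(¬escalate_license → ¬reboot_node)) is O(reboot_node → escalate_license), and O(reboot_node) is already established, so O(escalate_license).
Premise 8, O(register_report → ¬escalate_license), contraposes to O(escalate_license → ¬register_report); with O(escalate_license) we get O(¬register_report).
Premise 10 is O(lock_door → register_report); contrapositively O(¬register_report → ¬lock_door). Since O(¬register_report) holds, K gives O(¬lock_door).
Applying K to premise 9 (O(¬lock_door → escrow_license)) and O(¬lock_door) yields O(escrow_license).
Premise 11 is O(escrow_license → ¬countersign_certificate); since O(escrow_license), deontic closure gives O(¬countersign_certificate).
Premise 5 is O(¬countersign_certificate → unfreeze_account); since O(¬countersign_certificate), deontic closure gives O(unfreeze_account).
Premises 1, 3, 7 do not contribute to this derivation.
Hence unfreeze_account is obligatory.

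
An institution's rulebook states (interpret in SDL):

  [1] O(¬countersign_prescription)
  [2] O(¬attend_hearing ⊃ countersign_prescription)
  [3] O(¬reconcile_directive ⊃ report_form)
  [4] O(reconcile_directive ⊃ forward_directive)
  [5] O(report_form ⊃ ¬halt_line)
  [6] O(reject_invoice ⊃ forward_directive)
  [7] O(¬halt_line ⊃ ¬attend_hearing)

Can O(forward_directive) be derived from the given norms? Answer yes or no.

From premise 1 we have O(¬countersign_prescription).
The contrapositive of premise 2 (O(¬attend_hearing ⊃ countersign_prescription)) is O(¬countersign_prescription ⊃ attend_hearing), and O(¬countersign_prescription) is already established, so O(attend_hearing).
Premise 7, O(¬halt_line ⊃ ¬attend_hearing), contraposes to O(attend_hearing ⊃ halt_line); with O(attend_hearing) we get O(halt_line).
Premise 5 is O(report_form ⊃ ¬halt_line); contrapositively O(halt_line ⊃ ¬report_form). Since O(halt_line) holds, K gives O(¬report_form).
The contrapositive of premise 3 (O(¬reconcile_directive ⊃ report_form)) is O(¬report_form ⊃ reconcile_directive), and O(¬report_form) is already established, so O(reconcile_directive).
With premise 4, O(reconcile_directive ⊃ forward_directive), the K-axiom yields O(forward_directive).
Premise 6 does not contribute to this derivation.
So O(forward_directive) follows.

Yes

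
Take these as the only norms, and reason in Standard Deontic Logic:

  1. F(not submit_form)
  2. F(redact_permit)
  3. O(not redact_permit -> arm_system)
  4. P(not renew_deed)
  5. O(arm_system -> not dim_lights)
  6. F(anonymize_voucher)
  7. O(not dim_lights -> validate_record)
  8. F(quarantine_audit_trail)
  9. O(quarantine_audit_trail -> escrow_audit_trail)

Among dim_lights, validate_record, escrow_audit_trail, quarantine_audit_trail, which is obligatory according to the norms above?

validate_record

F(redact_permit) at premise 2 means O(not redact_permit).
Applying K to premise 3 (O(not redact_permit -> arm_system)) and O(not redact_permit) yields O(arm_system).
Applying K to premise 5 (O(arm_system -> not dim_lights)) and O(arm_system) yields O(not dim_lights).
From O(not dim_lights) and premise 7, O(not dim_lights -> validate_record), we obtain O(validate_record).
So O(validate_record) holds — validate_record is obligatory. None of the other listed options is made obligatory by any chain of premises.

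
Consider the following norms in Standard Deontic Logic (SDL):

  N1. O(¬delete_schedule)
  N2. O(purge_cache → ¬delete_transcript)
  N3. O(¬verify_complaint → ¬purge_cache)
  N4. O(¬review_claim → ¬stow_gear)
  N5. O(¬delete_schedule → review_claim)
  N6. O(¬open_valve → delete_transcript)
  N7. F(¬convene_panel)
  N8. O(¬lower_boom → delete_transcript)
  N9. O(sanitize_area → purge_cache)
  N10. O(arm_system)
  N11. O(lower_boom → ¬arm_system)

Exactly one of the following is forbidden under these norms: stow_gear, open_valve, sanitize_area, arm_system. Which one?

sanitize_area

From premise 10 we have O(arm_system).
The contrapositive of premise 11 (O(lower_boom → ¬arm_system)) is O(arm_system → ¬lower_boom), and O(arm_system) is already established, so O(¬lower_boom).
Premise 8 is O(¬lower_boom → delete_transcript); since O(¬lower_boom), deontic closure gives O(delete_transcript).
The contrapositive of premise 2 (O(purge_cache → ¬delete_transcript)) is O(delete_transcript → ¬purge_cache), and O(delete_transcript) is already established, so O(¬purge_cache).
Premise 9 is O(sanitize_area → purge_cache); contrapositively O(¬purge_cache → ¬sanitize_area). Since O(¬purge_cache) holds, K gives O(¬sanitize_area).
So O(¬sanitize_area) holds, i.e. sanitize_area is forbidden. None of the other listed options is forbidden under the premises.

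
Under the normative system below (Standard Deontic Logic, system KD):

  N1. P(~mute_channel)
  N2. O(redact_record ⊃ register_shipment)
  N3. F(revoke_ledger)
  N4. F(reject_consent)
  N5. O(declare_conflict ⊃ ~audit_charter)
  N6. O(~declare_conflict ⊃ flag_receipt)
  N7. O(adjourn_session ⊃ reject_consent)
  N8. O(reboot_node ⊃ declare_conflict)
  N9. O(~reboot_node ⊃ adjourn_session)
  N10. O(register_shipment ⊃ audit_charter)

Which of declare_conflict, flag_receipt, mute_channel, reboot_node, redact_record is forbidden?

redact_record

F(reject_consent) at premise 4 means O(~reject_consent).
The contrapositive of premise 7 (O(adjourn_session ⊃ reject_consent)) is O(~reject_consent ⊃ ~adjourn_session), and O(~reject_consent) is already established, so O(~adjourn_session).
Premise 9, O(~reboot_node ⊃ adjourn_session), contraposes to O(~adjourn_session ⊃ reboot_node); with O(~adjourn_session) we get O(reboot_node).
Premise 8 is O(reboot_node ⊃ declare_conflict); since O(reboot_node), deontic closure gives O(declare_conflict).
From O(declare_conflict) and premise 5, O(declare_conflict ⊃ ~audit_charter), we obtain O(~audit_charter).
Premise 10, O(register_shipment ⊃ audit_charter), contraposes to O(~audit_charter ⊃ ~register_shipment); with O(~audit_charter) we get O(~register_shipment).
The contrapositive of premise 2 (O(redact_record ⊃ register_shipment)) is O(~register_shipment ⊃ ~redact_record), and O(~register_shipment) is already established, so O(~redact_record).
So O(~redact_record) holds, i.e. redact_record is forbidden. None of the other listed options is forbidden under the premises.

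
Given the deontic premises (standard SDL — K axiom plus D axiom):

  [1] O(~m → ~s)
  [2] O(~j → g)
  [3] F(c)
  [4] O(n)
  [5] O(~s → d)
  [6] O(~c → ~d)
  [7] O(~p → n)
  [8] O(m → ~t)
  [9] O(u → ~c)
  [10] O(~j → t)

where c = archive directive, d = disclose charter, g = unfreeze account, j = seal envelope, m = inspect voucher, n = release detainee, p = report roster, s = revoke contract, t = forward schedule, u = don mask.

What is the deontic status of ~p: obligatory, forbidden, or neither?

Premise 7 is O(~p → n); even if O(n) held, inferring O(~p) would be affirming the consequent — invalid.
No premise or chain of K-axiom applications forces O(~p), and none forces O(p). So ~p is neither obligatory nor forbidden under these norms.

Neither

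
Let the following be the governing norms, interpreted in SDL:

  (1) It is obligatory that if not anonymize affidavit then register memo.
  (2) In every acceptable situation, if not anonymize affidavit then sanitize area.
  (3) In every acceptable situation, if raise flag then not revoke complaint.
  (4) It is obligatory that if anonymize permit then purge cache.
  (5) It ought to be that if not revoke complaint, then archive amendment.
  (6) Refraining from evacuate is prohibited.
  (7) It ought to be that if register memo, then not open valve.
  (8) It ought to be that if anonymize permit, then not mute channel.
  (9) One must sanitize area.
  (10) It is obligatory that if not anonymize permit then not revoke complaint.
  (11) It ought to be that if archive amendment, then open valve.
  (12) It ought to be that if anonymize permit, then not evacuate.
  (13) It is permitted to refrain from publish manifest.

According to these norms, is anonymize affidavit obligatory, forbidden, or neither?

Premise 6, F(¬evacuate), is equivalent to O(evacuate).
Premise 12, O(anonymize_permit → ¬evacuate), contraposes to O(evacuate → ¬anonymize_permit); with O(evacuate) we get O(¬anonymize_permit).
With premise 10, O(¬anonymize_permit → ¬revoke_complaint), the K-axiom yields O(¬revoke_complaint).
From O(¬revoke_complaint) and premise 5, O(¬revoke_complaint → archive_amendment), we obtain O(archive_amendment).
From O(archive_amendment) and premise 11, O(archive_amendment → open_valve), we obtain O(open_valve).
Premise 7, O(register_memo → ¬open_valve), contraposes to O(open_valve → ¬register_memo); with O(open_valve) we get O(¬register_memo).
Premise 1 is O(¬anonymize_affidavit → register_memo); contrapositively O(¬register_memo → anonymize_affidavit). Since O(¬register_memo) holds, K gives O(anonymize_affidavit).
Premises 2, 3, 4, 8, 9, 13 do not contribute to this derivation.
Hence anonymize_affidavit is obligatory.

Obligatory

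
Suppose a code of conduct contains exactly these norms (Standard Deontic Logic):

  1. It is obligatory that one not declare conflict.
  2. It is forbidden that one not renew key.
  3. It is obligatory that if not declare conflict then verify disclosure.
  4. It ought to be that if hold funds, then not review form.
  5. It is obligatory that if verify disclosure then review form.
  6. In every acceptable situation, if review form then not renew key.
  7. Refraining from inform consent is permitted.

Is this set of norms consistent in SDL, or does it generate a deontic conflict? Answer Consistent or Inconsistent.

Inconsistent

F(¬renew_key) at premise 2 means O(renew_key).
Premise 6, O(review_form → ¬renew_key), contraposes to O(renew_key → ¬review_form); with O(renew_key) we get O(¬review_form).
Premise 5 is O(verify_disclosure → review_form); contrapositively O(¬review_form → ¬verify_disclosure). Since O(¬review_form) holds, K gives O(¬verify_disclosure).
The contrapositive of premise 3 (O(¬declare_conflict → verify_disclosure)) is O(¬verify_disclosure → declare_conflict), and O(¬verify_disclosure) is already established, so O(declare_conflict).
But premise 1 directly asserts O(¬declare_conflict).
We now have both O(declare_conflict) and O(¬declare_conflict) — declare_conflict is simultaneously obligatory and forbidden, violating the D-axiom.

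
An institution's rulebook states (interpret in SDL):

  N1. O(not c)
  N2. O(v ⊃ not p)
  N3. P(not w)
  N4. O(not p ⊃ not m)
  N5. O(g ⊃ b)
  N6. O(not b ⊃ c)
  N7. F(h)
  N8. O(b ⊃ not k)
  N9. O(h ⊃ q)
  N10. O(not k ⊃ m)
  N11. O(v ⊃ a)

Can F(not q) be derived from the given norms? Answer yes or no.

Premise 9 is O(h ⊃ q), but O(h) is not derivable from the premises, so it does not yield O(q).
No other premise forces O(q). An ideal world satisfying every premise can still have not q true, so F(not q) is not derivable.

No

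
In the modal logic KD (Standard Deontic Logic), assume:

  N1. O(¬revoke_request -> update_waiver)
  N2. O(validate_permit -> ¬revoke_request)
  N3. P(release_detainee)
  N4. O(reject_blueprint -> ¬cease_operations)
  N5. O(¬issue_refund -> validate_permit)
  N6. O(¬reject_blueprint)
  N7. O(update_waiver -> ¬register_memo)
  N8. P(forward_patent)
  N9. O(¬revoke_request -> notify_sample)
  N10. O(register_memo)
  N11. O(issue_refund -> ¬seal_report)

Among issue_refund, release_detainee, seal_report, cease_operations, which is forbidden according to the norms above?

From premise 10 we have O(register_memo).
Premise 7 is O(update_waiver -> ¬register_memo); contrapositively O(register_memo -> ¬update_waiver). Since O(register_memo) holds, K gives O(¬update_waiver).
Premise 1, O(¬revoke_request -> update_waiver), contraposes to O(¬update_waiver -> revoke_request); with O(¬update_waiver) we get O(revoke_request).
The contrapositive of premise 2 (O(validate_permit -> ¬revoke_request)) is O(revoke_request -> ¬validate_permit), and O(revoke_request) is already established, so O(¬validate_permit).
Premise 5 is O(¬issue_refund -> validate_permit); contrapositively O(¬validate_permit -> issue_refund). Since O(¬validate_permit) holds, K gives O(issue_refund).
Premise 11 is O(issue_refund -> ¬seal_report); since O(issue_refund), deontic closure gives O(¬seal_report).
So O(¬seal_report) holds, i.e. seal_report is forbidden. None of the other listed options is forbidden under the premises.

seal_report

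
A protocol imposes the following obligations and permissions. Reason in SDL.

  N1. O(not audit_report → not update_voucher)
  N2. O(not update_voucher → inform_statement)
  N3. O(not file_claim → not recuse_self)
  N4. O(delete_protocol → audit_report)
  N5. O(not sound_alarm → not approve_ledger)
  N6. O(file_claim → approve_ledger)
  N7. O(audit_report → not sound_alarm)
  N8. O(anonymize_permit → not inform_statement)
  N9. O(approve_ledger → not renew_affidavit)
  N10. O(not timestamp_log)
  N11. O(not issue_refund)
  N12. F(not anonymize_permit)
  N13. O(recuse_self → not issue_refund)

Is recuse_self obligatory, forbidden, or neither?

F(not anonymize_permit) at premise 12 means O(anonymize_permit).
Applying K to premise 8 (O(anonymize_permit → not inform_statement)) and O(anonymize_permit) yields O(not inform_statement).
Premise 2, O(not update_voucher → inform_statement), contraposes to O(not inform_statement → update_voucher); with O(not inform_statement) we get O(update_voucher).
Premise 1, O(not audit_report → not update_voucher), contraposes to O(update_voucher → audit_report); with O(update_voucher) we get O(audit_report).
Premise 7 is O(audit_report → not sound_alarm); since O(audit_report), deontic closure gives O(not sound_alarm).
From O(not sound_alarm) and premise 5, O(not sound_alarm → not approve_ledger), we obtain O(not approve_ledger).
Premise 6, O(file_claim → approve_ledger), contraposes to O(not approve_ledger → not file_claim); with O(not approve_ledger) we get O(not file_claim).
Premise 3 is O(not file_claim → not recuse_self); since O(not file_claim), deontic closure gives O(not recuse_self).
Premises 4, 9, 10, 11, 13 do not contribute to this derivation.
Thus O(not recuse_self), which is F(recuse_self): recuse_self is forbidden.

Forbidden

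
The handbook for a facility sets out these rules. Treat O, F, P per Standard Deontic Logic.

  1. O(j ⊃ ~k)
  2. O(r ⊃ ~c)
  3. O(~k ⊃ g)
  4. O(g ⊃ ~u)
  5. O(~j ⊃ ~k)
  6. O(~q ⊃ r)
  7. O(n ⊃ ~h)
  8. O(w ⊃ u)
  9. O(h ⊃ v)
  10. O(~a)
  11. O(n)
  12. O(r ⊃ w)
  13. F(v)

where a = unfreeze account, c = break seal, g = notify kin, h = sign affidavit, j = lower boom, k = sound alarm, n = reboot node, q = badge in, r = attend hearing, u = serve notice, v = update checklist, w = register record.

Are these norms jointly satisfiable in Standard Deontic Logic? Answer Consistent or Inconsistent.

Premise 9 is O(h ⊃ v), but O(h) is not derivable from the premises, so it does not yield O(v).
So O(v) is not derivable, and the apparent clash with O(~v) does not arise.
A world satisfying every obligation exists (e.g. a=false, c=false, g=true, h=false, j=false, k=false, n=true, q=true, r=false, u=false, v=false, w=false); no atom is both obligatory and forbidden, so the set is consistent.

Consistent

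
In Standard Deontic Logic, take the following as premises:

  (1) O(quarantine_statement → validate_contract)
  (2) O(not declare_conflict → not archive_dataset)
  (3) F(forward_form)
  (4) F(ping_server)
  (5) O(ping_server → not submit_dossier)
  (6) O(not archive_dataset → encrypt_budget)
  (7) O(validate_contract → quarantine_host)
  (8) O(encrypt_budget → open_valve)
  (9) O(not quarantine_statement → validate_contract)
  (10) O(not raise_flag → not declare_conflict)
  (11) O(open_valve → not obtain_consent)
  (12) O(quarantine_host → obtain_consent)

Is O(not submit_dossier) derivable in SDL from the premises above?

No

Premise 5 is O(ping_server → not submit_dossier), but O(ping_server) is not derivable from the premises, so it does not yield O(not submit_dossier).
No other premise forces O(not submit_dossier). An ideal world satisfying every premise can still have not submit_dossier false, so O(not submit_dossier) is not derivable.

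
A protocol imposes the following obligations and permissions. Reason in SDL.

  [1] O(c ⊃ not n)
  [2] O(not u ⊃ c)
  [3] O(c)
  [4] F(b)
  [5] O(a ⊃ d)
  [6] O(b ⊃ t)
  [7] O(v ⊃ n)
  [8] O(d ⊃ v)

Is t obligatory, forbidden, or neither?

Neither

Premise 6 is O(b ⊃ t), but O(b) is not derivable from the premises, so it does not yield O(t).
No premise or chain of K-axiom applications forces O(t), and none forces O(not t). So t is neither obligatory nor forbidden under these norms.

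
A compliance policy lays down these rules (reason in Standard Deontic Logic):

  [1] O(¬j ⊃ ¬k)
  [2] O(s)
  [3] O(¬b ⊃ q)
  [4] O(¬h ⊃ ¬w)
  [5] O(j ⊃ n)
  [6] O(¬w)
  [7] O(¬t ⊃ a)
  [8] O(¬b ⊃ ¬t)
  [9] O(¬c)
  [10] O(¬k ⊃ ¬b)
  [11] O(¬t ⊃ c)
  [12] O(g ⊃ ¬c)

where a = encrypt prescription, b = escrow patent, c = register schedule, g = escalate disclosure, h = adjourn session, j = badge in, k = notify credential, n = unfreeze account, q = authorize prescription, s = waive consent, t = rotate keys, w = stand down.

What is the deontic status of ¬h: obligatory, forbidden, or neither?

Premise 4 is O(¬h ⊃ ¬w); even if O(¬w) held, inferring O(¬h) would be affirming the consequent — invalid.
No premise or chain of K-axiom applications forces O(¬h), and none forces O(h). So ¬h is neither obligatory nor forbidden under these norms.

Neither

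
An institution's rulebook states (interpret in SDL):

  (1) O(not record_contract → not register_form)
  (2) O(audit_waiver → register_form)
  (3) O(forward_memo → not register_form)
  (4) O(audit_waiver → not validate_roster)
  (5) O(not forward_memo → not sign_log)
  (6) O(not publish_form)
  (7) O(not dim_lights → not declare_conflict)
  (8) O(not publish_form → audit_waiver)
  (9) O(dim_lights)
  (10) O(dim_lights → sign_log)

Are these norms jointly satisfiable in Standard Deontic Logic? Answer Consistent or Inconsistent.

Inconsistent

Premise 9 states O(dim_lights) outright.
From O(dim_lights) and premise 10, O(dim_lights → sign_log), we obtain O(sign_log).
Premise 5, O(not forward_memo → not sign_log), contraposes to O(sign_log → forward_memo); with O(sign_log) we get O(forward_memo).
From O(forward_memo) and premise 3, O(forward_memo → not register_form), we obtain O(not register_form).
The contrapositive of premise 2 (O(audit_waiver → register_form)) is O(not register_form → not audit_waiver), and O(not register_form) is already established, so O(not audit_waiver).
Premise 8, O(not publish_form → audit_waiver), contraposes to O(not audit_waiver → publish_form); with O(not audit_waiver) we get O(publish_form).
However, premise 6 gives O(not publish_form).
We now have both O(publish_form) and O(not publish_form) — publish_form is simultaneously obligatory and forbidden, violating the D-axiom.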